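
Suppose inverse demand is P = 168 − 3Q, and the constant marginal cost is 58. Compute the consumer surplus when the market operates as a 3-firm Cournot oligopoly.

Cournot with 3 identical firms: the symmetric best-response condition is 168 − 12q = 58. Each firm produces q = 55/6, total output Q = 27.5, price P = 85.5.
CS = ½·(168 − 85.5)·27.5 = 1134.375.

CS = 1134.375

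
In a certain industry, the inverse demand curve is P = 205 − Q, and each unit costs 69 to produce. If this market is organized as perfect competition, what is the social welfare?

Perfect competition: P = MC = 69, so 205 − Q = 69 and Q = 136.
CS = ½·(205 − 69)·136 = 9248; PS = (69 − 69)·136 = 0; TS = 9248.

TS = 9248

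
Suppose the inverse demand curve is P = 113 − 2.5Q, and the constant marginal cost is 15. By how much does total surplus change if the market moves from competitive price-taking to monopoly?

Under competition P = MC = 15, so Q = (113 − 15)/2.5 = 39.2.
CS = ½·(113 − 15)·39.2 = 1920.8; PS = (15 − 15)·39.2 = 0; TS = 1920.8.
Monopoly sets MR = MC: 113 − 5Q = 15 ⇒ Q = 19.6, P = 113 − 2.5·19.6 = 64.
CS = ½·(113 − 64)·19.6 = 480.2; PS = (64 − 15)·19.6 = 960.4; TS = 1440.6.
Change in total surplus: 1440.6 − 1920.8 = −480.2.

TS falls by 480.2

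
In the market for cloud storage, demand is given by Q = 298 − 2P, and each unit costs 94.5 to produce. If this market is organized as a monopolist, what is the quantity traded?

Q = 54.5

Inverting demand: P = 149 − 0.5Q.
The monopolist equates marginal revenue to marginal cost: 149 − Q = 94.5, so Q = 54.5. From demand, P = 121.75.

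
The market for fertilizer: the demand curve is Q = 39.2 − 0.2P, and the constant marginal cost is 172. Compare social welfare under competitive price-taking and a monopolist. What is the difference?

Inverting demand: P = 196 − 5Q.
Competitive firms price at marginal cost: P = 172, giving Q = 4.8.
CS = ½·(196 − 172)·4.8 = 57.6; PS = (172 − 172)·4.8 = 0; TS = 57.6.
A monopolist chooses Q where MR = MC. MR = 196 − 10Q; setting this equal to 172 gives Q = 2.4 and P = 184.
CS = ½·(196 − 184)·2.4 = 14.4; PS = (184 − 172)·2.4 = 28.8; TS = 43.2.
Change in social welfare: 43.2 − 57.6 = −14.4.

Social welfare falls by 14.4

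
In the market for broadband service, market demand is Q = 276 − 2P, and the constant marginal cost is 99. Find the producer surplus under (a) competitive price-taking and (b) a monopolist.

Competition: PS = 0; Monopoly: PS = 760.5

Inverting demand: P = 138 − 0.5Q.
Perfect competition: P = MC = 99, so 138 − 0.5Q = 99 and Q = 78.
PS = (99 − 99)·78 = 0.
Monopoly sets MR = MC: 138 − Q = 99 ⇒ Q = 39, P = 138 − 0.5·39 = 118.5.
PS = (118.5 − 99)·39 = 760.5.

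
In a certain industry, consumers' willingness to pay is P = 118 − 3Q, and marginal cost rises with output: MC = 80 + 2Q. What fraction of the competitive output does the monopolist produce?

Q_m/Q_c = 0.625

Monopoly sets MR = MC: 118 − 6Q = 80 + 2Q ⇒ Q = 4.75, P = 118 − 3·4.75 = 103.75.
Competitive equilibrium sets price equal to marginal cost: 118 − 3Q = 80 + 2Q, so Q = 7.6 and P = 95.2.
Ratio Q_m/Q_c = 4.75/7.6 = 0.625.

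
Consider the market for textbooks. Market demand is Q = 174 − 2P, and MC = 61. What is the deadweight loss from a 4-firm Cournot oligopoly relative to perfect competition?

Inverting demand: P = 87 − 0.5Q.
Competitive firms price at marginal cost: P = 61, giving Q = 52.
With 4 symmetric Cournot firms, each firm's FOC gives 87 − 2.5q = 61, so q = 10.4, Q = 4·10.4 = 41.6, and P = 66.2.
DWL is the triangle between Q = 41.6 and Q = 52: ½·(52 − 41.6)·(66.2 − 61) = 27.04.

DWL = 27.04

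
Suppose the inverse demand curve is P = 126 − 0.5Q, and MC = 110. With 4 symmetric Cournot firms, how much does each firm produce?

Cournot with 4 identical firms: the symmetric best-response condition is 126 − 2.5q = 110. Each firm produces q = 6.4, total output Q = 25.6, price P = 113.2.

q_i = 6.4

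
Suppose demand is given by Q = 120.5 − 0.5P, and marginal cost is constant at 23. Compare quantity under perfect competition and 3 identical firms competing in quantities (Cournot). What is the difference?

Inverting demand: P = 241 − 2Q.
Perfect competition: P = MC = 23, so 241 − 2Q = 23 and Q = 109.
In a 3-firm Cournot equilibrium, symmetry and the first-order condition give q = (241 − 23)/(8) = 27.25. So Q = 81.75 and P = 77.5.
Change in quantity: 81.75 − 109 = −27.25.

Quantity falls by 27.25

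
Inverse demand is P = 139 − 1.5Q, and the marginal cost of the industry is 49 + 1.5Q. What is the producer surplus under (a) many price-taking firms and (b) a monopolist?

Competition: PS = 675; Monopoly: PS = 900

Under competition P = MC: 139 − 1.5Q = 49 + 1.5Q ⇒ Q = 30, P = 94.
PS = P·Q − VC(Q) = 94·30 − (49·30 + ½·1.5·30²) = 675.
A monopolist chooses Q where MR = MC. MR = 139 − 3Q; setting this equal to 49 + 1.5Q gives Q = 20 and P = 109.
PS = P·Q − VC(Q) = 109·20 − (49·20 + ½·1.5·20²) = 900.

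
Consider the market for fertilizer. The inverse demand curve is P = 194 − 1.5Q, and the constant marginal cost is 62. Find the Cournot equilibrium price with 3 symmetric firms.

With 3 symmetric Cournot firms, each firm's FOC gives 194 − 6q = 62, so q = 22, Q = 3·22 = 66, and P = 95.

P = 95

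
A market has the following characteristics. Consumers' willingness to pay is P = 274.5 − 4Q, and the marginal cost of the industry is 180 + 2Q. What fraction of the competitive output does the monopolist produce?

Monopoly sets MR = MC: 274.5 − 8Q = 180 + 2Q ⇒ Q = 9.45, P = 274.5 − 4·9.45 = 236.7.
Under competition P = MC: 274.5 − 4Q = 180 + 2Q ⇒ Q = 15.75, P = 211.5.
Ratio Q_m/Q_c = 9.45/15.75 = 0.6.

Q_m/Q_c = 0.6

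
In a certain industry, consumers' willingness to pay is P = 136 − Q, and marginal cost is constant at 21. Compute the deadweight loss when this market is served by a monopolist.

Competitive firms price at marginal cost: P = 21, giving Q = 115.
Monopoly sets MR = MC: 136 − 2Q = 21 ⇒ Q = 57.5, P = 136 − 57.5 = 78.5.
DWL is the triangle between Q = 57.5 and Q = 115: ½·(115 − 57.5)·(78.5 − 21) = 1653.125.

DWL = 1653.125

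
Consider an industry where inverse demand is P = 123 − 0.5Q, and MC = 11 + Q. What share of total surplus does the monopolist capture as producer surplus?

Monopoly sets MR = MC: 123 − Q = 11 + Q ⇒ Q = 56, P = 123 − 0.5·56 = 95.
CS = ½·(123 − 95)·56 = 784.
PS = P·Q − VC(Q) = 95·56 − (11·56 + ½·1·56²) = 3136.
Share captured = PS/TS = 3136/3920 = 0.8.

PS/TS = 0.8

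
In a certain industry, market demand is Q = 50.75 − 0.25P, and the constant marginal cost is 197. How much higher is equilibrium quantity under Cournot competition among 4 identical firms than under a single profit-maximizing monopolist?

Equilibrium quantity rises by 0.45

Inverting demand: P = 203 − 4Q.
A monopolist chooses Q where MR = MC. MR = 203 − 8Q; setting this equal to 197 gives Q = 0.75 and P = 200.
In a 4-firm Cournot equilibrium, symmetry and the first-order condition give q = (203 − 197)/(20) = 0.3. So Q = 1.2 and P = 198.2.
Change in equilibrium quantity: 1.2 − 0.75 = 0.45.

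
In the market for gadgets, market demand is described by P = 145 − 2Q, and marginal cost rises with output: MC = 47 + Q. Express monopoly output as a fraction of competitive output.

Q_m/Q_c = 0.6

A monopolist chooses Q where MR = MC. MR = 145 − 4Q; setting this equal to 47 + Q gives Q = 19.6 and P = 105.8.
Under competition P = MC: 145 − 2Q = 47 + Q ⇒ Q = 98/3, P = 239/3.
Ratio Q_m/Q_c = 19.6/(98/3) = 0.6.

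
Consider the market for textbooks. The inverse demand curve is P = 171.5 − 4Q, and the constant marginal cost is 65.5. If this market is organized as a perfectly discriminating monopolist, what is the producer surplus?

A perfectly discriminating monopolist sells every unit with P(Q) ≥ MC(Q), so output equals the competitive quantity Q = 26.5. Each buyer pays their reservation price, so CS = 0 and the firm captures all surplus.
PS = ½·(171.5 − 65.5)·26.5 = 1404.5.

PS = 1404.5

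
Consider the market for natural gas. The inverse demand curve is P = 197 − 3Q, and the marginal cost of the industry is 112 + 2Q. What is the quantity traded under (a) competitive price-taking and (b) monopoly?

Competition: Q = 17; Monopoly: Q = 10.625

Competitive equilibrium sets price equal to marginal cost: 197 − 3Q = 112 + 2Q, so Q = 17 and P = 146.
The monopolist equates marginal revenue to marginal cost: 197 − 6Q = 112 + 2Q, so Q = 10.625. From demand, P = 165.125.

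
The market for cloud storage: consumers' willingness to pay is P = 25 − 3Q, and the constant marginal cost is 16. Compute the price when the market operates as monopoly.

P = 20.5

Monopoly sets MR = MC: 25 − 6Q = 16 ⇒ Q = 1.5, P = 25 − 3·1.5 = 20.5.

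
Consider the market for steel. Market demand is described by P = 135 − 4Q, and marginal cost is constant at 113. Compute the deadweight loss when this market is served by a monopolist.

Perfect competition: P = MC = 113, so 135 − 4Q = 113 and Q = 5.5.
A monopolist chooses Q where MR = MC. MR = 135 − 8Q; setting this equal to 113 gives Q = 2.75 and P = 124.
DWL is the triangle between Q = 2.75 and Q = 5.5: ½·(5.5 − 2.75)·(124 − 113) = 15.125.

DWL = 15.125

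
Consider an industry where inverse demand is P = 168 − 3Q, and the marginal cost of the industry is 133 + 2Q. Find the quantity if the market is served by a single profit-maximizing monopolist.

The monopolist equates marginal revenue to marginal cost: 168 − 6Q = 133 + 2Q, so Q = 4.375. From demand, P = 154.875.

Q = 4.375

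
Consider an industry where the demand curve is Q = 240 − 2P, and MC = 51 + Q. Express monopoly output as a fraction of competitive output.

Inverting demand: P = 120 − 0.5Q.
The monopolist equates marginal revenue to marginal cost: 120 − Q = 51 + Q, so Q = 34.5. From demand, P = 102.75.
Competitive equilibrium sets price equal to marginal cost: 120 − 0.5Q = 51 + Q, so Q = 46 and P = 97.
Ratio Q_m/Q_c = 34.5/46 = 0.75.

Q_m/Q_c = 0.75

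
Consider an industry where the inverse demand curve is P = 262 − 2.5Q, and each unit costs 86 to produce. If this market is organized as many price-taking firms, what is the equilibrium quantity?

Competitive firms price at marginal cost: P = 86, giving Q = 70.4.

Q = 70.4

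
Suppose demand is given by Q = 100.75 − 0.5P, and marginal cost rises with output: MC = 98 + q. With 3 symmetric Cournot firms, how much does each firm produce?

q_i = 11.5

Inverting demand: P = 201.5 − 2Q.
With 3 symmetric Cournot firms, each firm's FOC gives 201.5 − 8q = 98 + q, so q = 11.5, Q = 3·11.5 = 34.5, and P = 132.5.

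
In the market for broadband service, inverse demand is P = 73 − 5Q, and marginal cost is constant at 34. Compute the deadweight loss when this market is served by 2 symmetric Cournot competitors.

Perfect competition: P = MC = 34, so 73 − 5Q = 34 and Q = 7.8.
Cournot with 2 identical firms: the symmetric best-response condition is 73 − 15q = 34. Each firm produces q = 2.6, total output Q = 5.2, price P = 47.
DWL is the triangle between Q = 5.2 and Q = 7.8: ½·(7.8 − 5.2)·(47 − 34) = 16.9.

DWL = 16.9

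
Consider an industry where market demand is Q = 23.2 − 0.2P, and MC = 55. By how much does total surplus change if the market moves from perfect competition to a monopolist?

Inverting demand: P = 116 − 5Q.
Perfect competition: P = MC = 55, so 116 − 5Q = 55 and Q = 12.2.
CS = ½·(116 − 55)·12.2 = 372.1; PS = (55 − 55)·12.2 = 0; TS = 372.1.
A monopolist chooses Q where MR = MC. MR = 116 − 10Q; setting this equal to 55 gives Q = 6.1 and P = 85.5.
CS = ½·(116 − 85.5)·6.1 = 93.025; PS = (85.5 − 55)·6.1 = 186.05; TS = 279.075.
Change in total surplus: 279.075 − 372.1 = −93.025.

Total surplus falls by 93.025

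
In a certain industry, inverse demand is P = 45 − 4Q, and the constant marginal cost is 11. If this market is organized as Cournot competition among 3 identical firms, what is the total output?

With 3 symmetric Cournot firms, each firm's FOC gives 45 − 16q = 11, so q = 2.125, Q = 3·2.125 = 6.375, and P = 19.5.

Q = 6.375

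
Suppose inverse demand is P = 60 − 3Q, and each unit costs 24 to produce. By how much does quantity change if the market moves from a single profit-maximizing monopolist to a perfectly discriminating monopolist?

A monopolist chooses Q where MR = MC. MR = 60 − 6Q; setting this equal to 24 gives Q = 6 and P = 42.
Under first-degree price discrimination the firm charges each unit its demand price and produces up to where P = MC, i.e. Q = 12. Consumer surplus is zero; producer surplus equals total surplus.
Change in quantity: 12 − 6 = 6.

Quantity rises by 6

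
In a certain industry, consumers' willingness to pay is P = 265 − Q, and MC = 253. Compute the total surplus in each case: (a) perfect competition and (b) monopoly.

Perfect competition: P = MC = 253, so 265 − Q = 253 and Q = 12.
CS = ½·(265 − 253)·12 = 72; PS = (253 − 253)·12 = 0; TS = 72.
Monopoly sets MR = MC: 265 − 2Q = 253 ⇒ Q = 6, P = 265 − 6 = 259.
CS = ½·(265 − 259)·6 = 18; PS = (259 − 253)·6 = 36; TS = 54.

Competition: TS = 72; Monopoly: TS = 54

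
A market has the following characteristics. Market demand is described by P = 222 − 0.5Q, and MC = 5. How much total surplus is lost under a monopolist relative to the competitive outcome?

DWL = 11772.25

Perfect competition: P = MC = 5, so 222 − 0.5Q = 5 and Q = 434.
The monopolist equates marginal revenue to marginal cost: 222 − Q = 5, so Q = 217. From demand, P = 113.5.
DWL is the triangle between Q = 217 and Q = 434: ½·(434 − 217)·(113.5 − 5) = 11772.25.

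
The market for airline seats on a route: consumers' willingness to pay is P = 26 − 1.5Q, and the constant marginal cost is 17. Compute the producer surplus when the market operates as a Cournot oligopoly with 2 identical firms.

Cournot with 2 identical firms: the symmetric best-response condition is 26 − 4.5q = 17. Each firm produces q = 2, total output Q = 4, price P = 20.
PS = (20 − 17)·4 = 12.

PS = 12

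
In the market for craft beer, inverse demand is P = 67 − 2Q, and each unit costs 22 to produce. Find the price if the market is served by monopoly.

A monopolist chooses Q where MR = MC. MR = 67 − 4Q; setting this equal to 22 gives Q = 11.25 and P = 44.5.

P = 44.5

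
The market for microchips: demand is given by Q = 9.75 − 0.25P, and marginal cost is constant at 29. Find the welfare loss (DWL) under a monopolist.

DWL = 3.125

Inverting demand: P = 39 − 4Q.
Perfect competition: P = MC = 29, so 39 − 4Q = 29 and Q = 2.5.
A monopolist chooses Q where MR = MC. MR = 39 − 8Q; setting this equal to 29 gives Q = 1.25 and P = 34.
DWL is the triangle between Q = 1.25 and Q = 2.5: ½·(2.5 − 1.25)·(34 − 29) = 3.125.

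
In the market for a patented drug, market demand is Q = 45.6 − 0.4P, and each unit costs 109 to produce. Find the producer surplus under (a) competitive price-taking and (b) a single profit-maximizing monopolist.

Inverting demand: P = 114 − 2.5Q.
Under competition P = MC = 109, so Q = (114 − 109)/2.5 = 2.
PS = (109 − 109)·2 = 0.
The monopolist equates marginal revenue to marginal cost: 114 − 5Q = 109, so Q = 1. From demand, P = 111.5.
PS = (111.5 − 109)·1 = 2.5.

Competition: PS = 0; Monopoly: PS = 2.5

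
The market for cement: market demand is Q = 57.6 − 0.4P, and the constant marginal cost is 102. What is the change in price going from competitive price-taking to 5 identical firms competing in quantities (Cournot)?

Inverting demand: P = 144 − 2.5Q.
Under competition P = MC = 102, so Q = (144 − 102)/2.5 = 16.8.
Cournot with 5 identical firms: the symmetric best-response condition is 144 − 15q = 102. Each firm produces q = 2.8, total output Q = 14, price P = 109.
Change in price: 109 − 102 = 7.

Price rises by 7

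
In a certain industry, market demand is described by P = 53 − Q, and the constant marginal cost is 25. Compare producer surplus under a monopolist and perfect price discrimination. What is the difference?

Producer surplus rises by 196

Monopoly sets MR = MC: 53 − 2Q = 25 ⇒ Q = 14, P = 53 − 14 = 39.
PS = (39 − 25)·14 = 196.
Under first-degree price discrimination the firm charges each unit its demand price and produces up to where P = MC, i.e. Q = 28. Consumer surplus is zero; producer surplus equals total surplus.
PS = ½·(53 − 25)·28 = 392.
Change in producer surplus: 392 − 196 = 196.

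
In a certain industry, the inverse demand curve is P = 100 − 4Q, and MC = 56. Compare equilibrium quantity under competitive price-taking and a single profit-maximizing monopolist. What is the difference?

Equilibrium quantity falls by 5.5

Under competition P = MC = 56, so Q = (100 − 56)/4 = 11.
A monopolist chooses Q where MR = MC. MR = 100 − 8Q; setting this equal to 56 gives Q = 5.5 and P = 78.
Change in equilibrium quantity: 5.5 − 11 = −5.5.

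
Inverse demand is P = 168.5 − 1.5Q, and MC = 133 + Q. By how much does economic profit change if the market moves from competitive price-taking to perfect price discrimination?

Competitive equilibrium sets price equal to marginal cost: 168.5 − 1.5Q = 133 + Q, so Q = 14.2 and P = 147.2.
Profit = 147.2·14.2 − (133·14.2 + ½·1·14.2²) = 100.82.
With perfect price discrimination, output is the efficient level Q = 14.2 (where demand meets MC), but every buyer pays their willingness to pay: CS = 0 and PS = total surplus.
PS equals the full surplus area, 252.05. Profit = 252.05 = 252.05.
Change in economic profit: 252.05 − 100.82 = 151.23.

Economic profit rises by 151.23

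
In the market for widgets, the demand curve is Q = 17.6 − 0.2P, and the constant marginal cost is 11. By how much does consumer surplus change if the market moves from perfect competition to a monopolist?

Inverting demand: P = 88 − 5Q.
Under competition P = MC = 11, so Q = (88 − 11)/5 = 15.4.
CS = ½·(88 − 11)·15.4 = 592.9.
A monopolist chooses Q where MR = MC. MR = 88 − 10Q; setting this equal to 11 gives Q = 7.7 and P = 49.5.
CS = ½·(88 − 49.5)·7.7 = 148.225.
Change in consumer surplus: 148.225 − 592.9 = −444.675.

Consumer surplus falls by 444.675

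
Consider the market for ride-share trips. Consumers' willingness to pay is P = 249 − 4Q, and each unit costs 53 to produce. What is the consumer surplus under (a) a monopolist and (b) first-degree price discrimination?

Monopoly: CS = 1200.5; Perfect PD: CS = 0

Monopoly sets MR = MC: 249 − 8Q = 53 ⇒ Q = 24.5, P = 249 − 4·24.5 = 151.
CS = ½·(249 − 151)·24.5 = 1200.5.
With perfect price discrimination, output is the efficient level Q = 49 (where demand meets MC), but every buyer pays their willingness to pay: CS = 0 and PS = total surplus.
CS = 0.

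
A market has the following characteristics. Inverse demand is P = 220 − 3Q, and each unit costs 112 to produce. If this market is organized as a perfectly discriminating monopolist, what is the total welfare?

TS = 1944

With perfect price discrimination, output is the efficient level Q = 36 (where demand meets MC), but every buyer pays their willingness to pay: CS = 0 and PS = total surplus.
TS = 1944 (equal to competitive TS).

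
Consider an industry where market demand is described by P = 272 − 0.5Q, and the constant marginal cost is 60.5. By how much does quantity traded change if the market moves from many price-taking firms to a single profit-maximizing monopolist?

Quantity traded falls by 211.5

Under competition P = MC = 60.5, so Q = (272 − 60.5)/0.5 = 423.
The monopolist equates marginal revenue to marginal cost: 272 − Q = 60.5, so Q = 211.5. From demand, P = 166.25.
Change in quantity traded: 211.5 − 423 = −211.5.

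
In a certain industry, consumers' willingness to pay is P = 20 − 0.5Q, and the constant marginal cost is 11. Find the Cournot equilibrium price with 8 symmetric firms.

P = 12

Cournot with 8 identical firms: the symmetric best-response condition is 20 − 4.5q = 11. Each firm produces q = 2, total output Q = 16, price P = 12.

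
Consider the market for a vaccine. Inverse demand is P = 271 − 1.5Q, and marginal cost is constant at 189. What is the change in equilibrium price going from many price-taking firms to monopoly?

Under competition P = MC = 189, so Q = (271 − 189)/1.5 = 164/3.
Monopoly sets MR = MC: 271 − 3Q = 189 ⇒ Q = 82/3, P = 271 − 1.5·82/3 = 230.
Change in equilibrium price: 230 − 189 = 41.

Equilibrium price rises by 41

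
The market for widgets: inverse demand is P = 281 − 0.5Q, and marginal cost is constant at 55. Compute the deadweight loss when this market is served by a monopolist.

DWL = 12769

Perfect competition: P = MC = 55, so 281 − 0.5Q = 55 and Q = 452.
Monopoly sets MR = MC: 281 − Q = 55 ⇒ Q = 226, P = 281 − 0.5·226 = 168.
DWL is the triangle between Q = 226 and Q = 452: ½·(452 − 226)·(168 − 55) = 12769.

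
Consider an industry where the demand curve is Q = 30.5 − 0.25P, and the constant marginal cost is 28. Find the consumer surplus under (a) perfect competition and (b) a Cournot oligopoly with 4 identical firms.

Competition: CS = 1104.5; Cournot: CS = 706.88

Inverting demand: P = 122 − 4Q.
Competitive firms price at marginal cost: P = 28, giving Q = 23.5.
CS = ½·(122 − 28)·23.5 = 1104.5.
In a 4-firm Cournot equilibrium, symmetry and the first-order condition give q = (122 − 28)/(20) = 4.7. So Q = 18.8 and P = 46.8.
CS = ½·(122 − 46.8)·18.8 = 706.88.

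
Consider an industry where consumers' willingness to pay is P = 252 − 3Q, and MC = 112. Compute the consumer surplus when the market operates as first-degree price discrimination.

A perfectly discriminating monopolist sells every unit with P(Q) ≥ MC(Q), so output equals the competitive quantity Q = 140/3. Each buyer pays their reservation price, so CS = 0 and the firm captures all surplus.
CS = 0.

CS = 0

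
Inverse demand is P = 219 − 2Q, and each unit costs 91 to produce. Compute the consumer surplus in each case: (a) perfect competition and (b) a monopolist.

Competition: CS = 4096; Monopoly: CS = 1024

Perfect competition: P = MC = 91, so 219 − 2Q = 91 and Q = 64.
CS = ½·(219 − 91)·64 = 4096.
Monopoly sets MR = MC: 219 − 4Q = 91 ⇒ Q = 32, P = 219 − 2·32 = 155.
CS = ½·(219 − 155)·32 = 1024.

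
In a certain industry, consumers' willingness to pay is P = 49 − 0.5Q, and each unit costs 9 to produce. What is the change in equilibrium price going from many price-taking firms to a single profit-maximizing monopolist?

Under competition P = MC = 9, so Q = (49 − 9)/0.5 = 80.
The monopolist equates marginal revenue to marginal cost: 49 − Q = 9, so Q = 40. From demand, P = 29.
Change in equilibrium price: 29 − 9 = 20.

Equilibrium price rises by 20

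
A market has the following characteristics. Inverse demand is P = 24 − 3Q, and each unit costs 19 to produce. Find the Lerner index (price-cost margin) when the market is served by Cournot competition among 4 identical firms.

Lerner index = 0.05

With 4 symmetric Cournot firms, each firm's FOC gives 24 − 15q = 19, so q = 1/3, Q = 4·1/3 = 4/3, and P = 20.
Lerner index = (P − MC)/P = (20 − 19)/20 = 0.05.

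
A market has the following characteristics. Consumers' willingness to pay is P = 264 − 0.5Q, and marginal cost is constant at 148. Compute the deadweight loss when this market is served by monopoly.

DWL = 3364

Under competition P = MC = 148, so Q = (264 − 148)/0.5 = 232.
The monopolist equates marginal revenue to marginal cost: 264 − Q = 148, so Q = 116. From demand, P = 206.
DWL is the triangle between Q = 116 and Q = 232: ½·(232 − 116)·(206 − 148) = 3364.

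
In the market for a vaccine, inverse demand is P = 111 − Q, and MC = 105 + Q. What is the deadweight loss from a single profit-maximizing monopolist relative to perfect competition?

Under competition P = MC: 111 − Q = 105 + Q ⇒ Q = 3, P = 108.
A monopolist chooses Q where MR = MC. MR = 111 − 2Q; setting this equal to 105 + Q gives Q = 2 and P = 109.
CS = ½·(111 − 108)·3 = 4.5; PS = (108·3 − 105·3 − ½·1·3²) = 4.5; TS = 9.
CS = ½·(111 − 109)·2 = 2; PS = (109·2 − 105·2 − ½·1·2²) = 6; TS = 8.
DWL = 9 − 8 = 1.

DWL = 1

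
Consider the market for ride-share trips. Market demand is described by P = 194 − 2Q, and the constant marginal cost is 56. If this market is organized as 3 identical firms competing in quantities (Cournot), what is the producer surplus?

With 3 symmetric Cournot firms, each firm's FOC gives 194 − 8q = 56, so q = 17.25, Q = 3·17.25 = 51.75, and P = 90.5.
PS = (90.5 − 56)·51.75 = 1785.375.

PS = 1785.375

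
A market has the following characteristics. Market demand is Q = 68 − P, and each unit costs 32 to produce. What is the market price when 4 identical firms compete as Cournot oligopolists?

P = 39.2

Inverting demand: P = 68 − Q.
In a 4-firm Cournot equilibrium, symmetry and the first-order condition give q = (68 − 32)/(5) = 7.2. So Q = 28.8 and P = 39.2.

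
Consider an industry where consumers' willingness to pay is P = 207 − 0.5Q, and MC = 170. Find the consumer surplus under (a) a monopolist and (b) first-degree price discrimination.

Monopoly: CS = 342.25; Perfect PD: CS = 0

The monopolist equates marginal revenue to marginal cost: 207 − Q = 170, so Q = 37. From demand, P = 188.5.
CS = ½·(207 − 188.5)·37 = 342.25.
Under first-degree price discrimination the firm charges each unit its demand price and produces up to where P = MC, i.e. Q = 74. Consumer surplus is zero; producer surplus equals total surplus.
CS = 0.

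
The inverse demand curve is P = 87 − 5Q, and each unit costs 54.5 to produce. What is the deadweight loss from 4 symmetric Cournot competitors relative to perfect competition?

DWL = 4.225

Competitive firms price at marginal cost: P = 54.5, giving Q = 6.5.
In a 4-firm Cournot equilibrium, symmetry and the first-order condition give q = (87 − 54.5)/(25) = 1.3. So Q = 5.2 and P = 61.
DWL is the triangle between Q = 5.2 and Q = 6.5: ½·(6.5 − 5.2)·(61 − 54.5) = 4.225.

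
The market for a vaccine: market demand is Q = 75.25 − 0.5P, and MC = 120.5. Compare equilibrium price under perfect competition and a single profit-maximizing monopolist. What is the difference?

Equilibrium price rises by 15

Inverting demand: P = 150.5 − 2Q.
Perfect competition: P = MC = 120.5, so 150.5 − 2Q = 120.5 and Q = 15.
A monopolist chooses Q where MR = MC. MR = 150.5 − 4Q; setting this equal to 120.5 gives Q = 7.5 and P = 135.5.
Change in equilibrium price: 135.5 − 120.5 = 15.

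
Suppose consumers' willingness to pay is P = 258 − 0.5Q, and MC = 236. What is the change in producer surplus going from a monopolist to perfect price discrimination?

A monopolist chooses Q where MR = MC. MR = 258 − Q; setting this equal to 236 gives Q = 22 and P = 247.
PS = (247 − 236)·22 = 242.
With perfect price discrimination, output is the efficient level Q = 44 (where demand meets MC), but every buyer pays their willingness to pay: CS = 0 and PS = total surplus.
PS = ½·(258 − 236)·44 = 484.
Change in producer surplus: 484 − 242 = 242.

PS rises by 242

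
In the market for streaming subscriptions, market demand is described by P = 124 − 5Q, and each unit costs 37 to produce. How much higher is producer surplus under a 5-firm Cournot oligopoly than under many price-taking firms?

Under competition P = MC = 37, so Q = (124 − 37)/5 = 17.4.
PS = (37 − 37)·17.4 = 0.
Cournot with 5 identical firms: the symmetric best-response condition is 124 − 30q = 37. Each firm produces q = 2.9, total output Q = 14.5, price P = 51.5.
PS = (51.5 − 37)·14.5 = 210.25.
Change in producer surplus: 210.25 − 0 = 210.25.

PS rises by 210.25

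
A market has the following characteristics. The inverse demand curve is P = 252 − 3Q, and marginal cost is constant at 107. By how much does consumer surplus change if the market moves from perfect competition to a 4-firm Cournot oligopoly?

CS falls by 1261.5

Under competition P = MC = 107, so Q = (252 − 107)/3 = 145/3.
CS = ½·(252 − 107)·145/3 = 21025/6.
With 4 symmetric Cournot firms, each firm's FOC gives 252 − 15q = 107, so q = 29/3, Q = 4·29/3 = 116/3, and P = 136.
CS = ½·(252 − 136)·116/3 = 6728/3.
Change in consumer surplus: 6728/3 − 21025/6 = −1261.5.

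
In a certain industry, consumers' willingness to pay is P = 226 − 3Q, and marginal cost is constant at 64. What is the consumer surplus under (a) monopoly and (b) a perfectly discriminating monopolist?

Monopoly: CS = 1093.5; Perfect PD: CS = 0

The monopolist equates marginal revenue to marginal cost: 226 − 6Q = 64, so Q = 27. From demand, P = 145.
CS = ½·(226 − 145)·27 = 1093.5.
A perfectly discriminating monopolist sells every unit with P(Q) ≥ MC(Q), so output equals the competitive quantity Q = 54. Each buyer pays their reservation price, so CS = 0 and the firm captures all surplus.
CS = 0.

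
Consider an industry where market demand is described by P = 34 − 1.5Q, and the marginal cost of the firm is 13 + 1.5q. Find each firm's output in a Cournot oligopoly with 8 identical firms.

q_i = 1.4

In a 8-firm Cournot equilibrium, symmetry and the first-order condition give q = (34 − 13)/(15) = 1.4. So Q = 11.2 and P = 17.2.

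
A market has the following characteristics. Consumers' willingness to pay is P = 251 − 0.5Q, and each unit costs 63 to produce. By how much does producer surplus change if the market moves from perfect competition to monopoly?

PS rises by 17672

Competitive firms price at marginal cost: P = 63, giving Q = 376.
PS = (63 − 63)·376 = 0.
The monopolist equates marginal revenue to marginal cost: 251 − Q = 63, so Q = 188. From demand, P = 157.
PS = (157 − 63)·188 = 17672.
Change in producer surplus: 17672 − 0 = 17672.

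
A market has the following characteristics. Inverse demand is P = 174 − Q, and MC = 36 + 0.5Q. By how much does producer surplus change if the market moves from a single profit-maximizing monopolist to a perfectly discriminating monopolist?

Monopoly sets MR = MC: 174 − 2Q = 36 + 0.5Q ⇒ Q = 55.2, P = 174 − 55.2 = 118.8.
PS = P·Q − VC(Q) = 118.8·55.2 − (36·55.2 + ½·0.5·55.2²) = 3808.8.
A perfectly discriminating monopolist sells every unit with P(Q) ≥ MC(Q), so output equals the competitive quantity Q = 92. Each buyer pays their reservation price, so CS = 0 and the firm captures all surplus.
PS = ½·(174 − 36)·92 = 6348.
Change in producer surplus: 6348 − 3808.8 = 2539.2.

Producer surplus rises by 2539.2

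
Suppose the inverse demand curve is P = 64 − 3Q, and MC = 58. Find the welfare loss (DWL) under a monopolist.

Perfect competition: P = MC = 58, so 64 − 3Q = 58 and Q = 2.
A monopolist chooses Q where MR = MC. MR = 64 − 6Q; setting this equal to 58 gives Q = 1 and P = 61.
DWL is the triangle between Q = 1 and Q = 2: ½·(2 − 1)·(61 − 58) = 1.5.

DWL = 1.5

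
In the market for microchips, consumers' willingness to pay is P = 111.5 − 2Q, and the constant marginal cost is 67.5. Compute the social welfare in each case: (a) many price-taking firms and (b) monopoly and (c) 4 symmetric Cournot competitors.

Competition: TS = 484; Monopoly: TS = 363; Cournot: TS = 464.64

Perfect competition: P = MC = 67.5, so 111.5 − 2Q = 67.5 and Q = 22.
CS = ½·(111.5 − 67.5)·22 = 484; PS = (67.5 − 67.5)·22 = 0; TS = 484.
The monopolist equates marginal revenue to marginal cost: 111.5 − 4Q = 67.5, so Q = 11. From demand, P = 89.5.
CS = ½·(111.5 − 89.5)·11 = 121; PS = (89.5 − 67.5)·11 = 242; TS = 363.
In a 4-firm Cournot equilibrium, symmetry and the first-order condition give q = (111.5 − 67.5)/(10) = 4.4. So Q = 17.6 and P = 76.3.
CS = ½·(111.5 − 76.3)·17.6 = 309.76; PS = (76.3 − 67.5)·17.6 = 154.88; TS = 464.64.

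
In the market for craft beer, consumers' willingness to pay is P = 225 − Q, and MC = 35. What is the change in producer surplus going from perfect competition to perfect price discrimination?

Producer surplus rises by 18050

Competitive firms price at marginal cost: P = 35, giving Q = 190.
PS = (35 − 35)·190 = 0.
A perfectly discriminating monopolist sells every unit with P(Q) ≥ MC(Q), so output equals the competitive quantity Q = 190. Each buyer pays their reservation price, so CS = 0 and the firm captures all surplus.
PS = ½·(225 − 35)·190 = 18050.
Change in producer surplus: 18050 − 0 = 18050.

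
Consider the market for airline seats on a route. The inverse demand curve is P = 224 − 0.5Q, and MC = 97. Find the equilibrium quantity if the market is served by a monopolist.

The monopolist equates marginal revenue to marginal cost: 224 − Q = 97, so Q = 127. From demand, P = 160.5.

Q = 127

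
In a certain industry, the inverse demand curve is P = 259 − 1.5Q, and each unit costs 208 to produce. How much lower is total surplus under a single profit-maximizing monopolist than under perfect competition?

Competitive firms price at marginal cost: P = 208, giving Q = 34.
CS = ½·(259 − 208)·34 = 867; PS = (208 − 208)·34 = 0; TS = 867.
A monopolist chooses Q where MR = MC. MR = 259 − 3Q; setting this equal to 208 gives Q = 17 and P = 233.5.
CS = ½·(259 − 233.5)·17 = 216.75; PS = (233.5 − 208)·17 = 433.5; TS = 650.25.
Change in total surplus: 650.25 − 867 = −216.75.

TS falls by 216.75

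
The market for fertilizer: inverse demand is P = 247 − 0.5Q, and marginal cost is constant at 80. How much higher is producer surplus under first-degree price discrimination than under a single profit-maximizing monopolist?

The monopolist equates marginal revenue to marginal cost: 247 − Q = 80, so Q = 167. From demand, P = 163.5.
PS = (163.5 − 80)·167 = 13944.5.
Under first-degree price discrimination the firm charges each unit its demand price and produces up to where P = MC, i.e. Q = 334. Consumer surplus is zero; producer surplus equals total surplus.
PS = ½·(247 − 80)·334 = 27889.
Change in producer surplus: 27889 − 13944.5 = 13944.5.

Producer surplus rises by 13944.5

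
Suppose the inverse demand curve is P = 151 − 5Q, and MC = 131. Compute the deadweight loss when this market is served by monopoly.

DWL = 10

Under competition P = MC = 131, so Q = (151 − 131)/5 = 4.
A monopolist chooses Q where MR = MC. MR = 151 − 10Q; setting this equal to 131 gives Q = 2 and P = 141.
DWL is the triangle between Q = 2 and Q = 4: ½·(4 − 2)·(141 − 131) = 10.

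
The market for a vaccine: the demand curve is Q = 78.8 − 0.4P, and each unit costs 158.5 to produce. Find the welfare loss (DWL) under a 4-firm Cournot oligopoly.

Inverting demand: P = 197 − 2.5Q.
Competitive firms price at marginal cost: P = 158.5, giving Q = 15.4.
Cournot with 4 identical firms: the symmetric best-response condition is 197 − 12.5q = 158.5. Each firm produces q = 3.08, total output Q = 12.32, price P = 166.2.
DWL is the triangle between Q = 12.32 and Q = 15.4: ½·(15.4 − 12.32)·(166.2 − 158.5) = 11.858.

DWL = 11.858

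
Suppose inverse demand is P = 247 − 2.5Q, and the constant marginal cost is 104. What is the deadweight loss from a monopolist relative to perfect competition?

DWL = 1022.45

Competitive firms price at marginal cost: P = 104, giving Q = 57.2.
A monopolist chooses Q where MR = MC. MR = 247 − 5Q; setting this equal to 104 gives Q = 28.6 and P = 175.5.
DWL is the triangle between Q = 28.6 and Q = 57.2: ½·(57.2 − 28.6)·(175.5 − 104) = 1022.45.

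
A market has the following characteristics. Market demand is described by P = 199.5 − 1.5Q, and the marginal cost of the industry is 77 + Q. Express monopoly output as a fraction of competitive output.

Q_m/Q_c = 0.625

A monopolist chooses Q where MR = MC. MR = 199.5 − 3Q; setting this equal to 77 + Q gives Q = 30.625 and P = 2457/16.
Under competition P = MC: 199.5 − 1.5Q = 77 + Q ⇒ Q = 49, P = 126.
Ratio Q_m/Q_c = 30.625/49 = 0.625.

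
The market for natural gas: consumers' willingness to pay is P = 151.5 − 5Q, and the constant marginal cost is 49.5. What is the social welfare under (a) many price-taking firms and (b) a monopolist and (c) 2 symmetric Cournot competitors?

Perfect competition: P = MC = 49.5, so 151.5 − 5Q = 49.5 and Q = 20.4.
CS = ½·(151.5 − 49.5)·20.4 = 1040.4; PS = (49.5 − 49.5)·20.4 = 0; TS = 1040.4.
Monopoly sets MR = MC: 151.5 − 10Q = 49.5 ⇒ Q = 10.2, P = 151.5 − 5·10.2 = 100.5.
CS = ½·(151.5 − 100.5)·10.2 = 260.1; PS = (100.5 − 49.5)·10.2 = 520.2; TS = 780.3.
Cournot with 2 identical firms: the symmetric best-response condition is 151.5 − 15q = 49.5. Each firm produces q = 6.8, total output Q = 13.6, price P = 83.5.
CS = ½·(151.5 − 83.5)·13.6 = 462.4; PS = (83.5 − 49.5)·13.6 = 462.4; TS = 924.8.

Competition: TS = 1040.4; Monopoly: TS = 780.3; Cournot: TS = 924.8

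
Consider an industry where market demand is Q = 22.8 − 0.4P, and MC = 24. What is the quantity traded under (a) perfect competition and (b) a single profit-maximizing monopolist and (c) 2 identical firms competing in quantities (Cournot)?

Competition: Q = 13.2; Monopoly: Q = 6.6; Cournot: Q = 8.8

Inverting demand: P = 57 − 2.5Q.
Competitive firms price at marginal cost: P = 24, giving Q = 13.2.
A monopolist chooses Q where MR = MC. MR = 57 − 5Q; setting this equal to 24 gives Q = 6.6 and P = 40.5.
With 2 symmetric Cournot firms, each firm's FOC gives 57 − 7.5q = 24, so q = 4.4, Q = 2·4.4 = 8.8, and P = 35.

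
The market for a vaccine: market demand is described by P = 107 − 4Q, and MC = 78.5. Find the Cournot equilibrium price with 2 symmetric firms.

P = 88

In a 2-firm Cournot equilibrium, symmetry and the first-order condition give q = (107 − 78.5)/(12) = 2.375. So Q = 4.75 and P = 88.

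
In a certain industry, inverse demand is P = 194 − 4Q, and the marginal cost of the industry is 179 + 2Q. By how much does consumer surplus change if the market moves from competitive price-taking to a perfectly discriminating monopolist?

Under competition P = MC: 194 − 4Q = 179 + 2Q ⇒ Q = 2.5, P = 184.
CS = ½·(194 − 184)·2.5 = 12.5.
With perfect price discrimination, output is the efficient level Q = 2.5 (where demand meets MC), but every buyer pays their willingness to pay: CS = 0 and PS = total surplus.
CS = 0.
Change in consumer surplus: 0 − 12.5 = −12.5.

CS falls by 12.5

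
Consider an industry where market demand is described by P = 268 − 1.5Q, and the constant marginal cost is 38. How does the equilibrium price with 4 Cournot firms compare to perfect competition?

Cournot with 4 identical firms: the symmetric best-response condition is 268 − 7.5q = 38. Each firm produces q = 92/3, total output Q = 368/3, price P = 84.
Under competition P = MC = 38, so Q = (268 − 38)/1.5 = 460/3.

Cournot: P = 84; Competition: P = 38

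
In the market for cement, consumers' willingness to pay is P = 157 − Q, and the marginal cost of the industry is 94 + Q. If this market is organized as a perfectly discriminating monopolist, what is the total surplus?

TS = 992.25

With perfect price discrimination, output is the efficient level Q = 31.5 (where demand meets MC), but every buyer pays their willingness to pay: CS = 0 and PS = total surplus.
TS = 992.25 (equal to competitive TS).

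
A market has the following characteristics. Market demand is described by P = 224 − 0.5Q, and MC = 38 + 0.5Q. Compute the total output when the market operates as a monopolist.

Q = 124

Monopoly sets MR = MC: 224 − Q = 38 + 0.5Q ⇒ Q = 124, P = 224 − 0.5·124 = 162.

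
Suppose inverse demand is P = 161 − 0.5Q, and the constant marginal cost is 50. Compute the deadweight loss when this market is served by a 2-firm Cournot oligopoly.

DWL = 1369

Under competition P = MC = 50, so Q = (161 − 50)/0.5 = 222.
With 2 symmetric Cournot firms, each firm's FOC gives 161 − 1.5q = 50, so q = 74, Q = 2·74 = 148, and P = 87.
DWL is the triangle between Q = 148 and Q = 222: ½·(222 − 148)·(87 − 50) = 1369.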